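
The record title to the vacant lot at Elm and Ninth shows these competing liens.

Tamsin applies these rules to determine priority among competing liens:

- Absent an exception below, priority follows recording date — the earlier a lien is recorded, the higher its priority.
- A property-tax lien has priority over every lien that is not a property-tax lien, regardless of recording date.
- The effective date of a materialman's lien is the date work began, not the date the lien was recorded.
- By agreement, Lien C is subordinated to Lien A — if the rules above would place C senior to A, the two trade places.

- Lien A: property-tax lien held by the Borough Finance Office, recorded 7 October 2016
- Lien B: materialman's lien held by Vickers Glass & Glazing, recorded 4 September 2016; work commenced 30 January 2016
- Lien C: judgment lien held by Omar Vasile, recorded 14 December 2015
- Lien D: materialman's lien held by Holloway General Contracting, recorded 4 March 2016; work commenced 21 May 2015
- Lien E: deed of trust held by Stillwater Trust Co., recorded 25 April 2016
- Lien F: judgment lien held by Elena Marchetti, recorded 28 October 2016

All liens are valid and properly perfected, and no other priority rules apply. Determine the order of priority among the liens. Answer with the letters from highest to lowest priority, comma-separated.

First, effective dates: B relates back to 30 January 2016 (work commenced); D is treated as recorded 21 May 2015, the work-commencement date.
A is a property-tax lien and takes priority over every other lien.
Among the remaining liens, by effective date: D (21 May 2015), C (14 December 2015), B (30 January 2016), E (25 April 2016), F (28 October 2016).
C already ranks below A; the subordination has no effect.

A, D, C, B, E, F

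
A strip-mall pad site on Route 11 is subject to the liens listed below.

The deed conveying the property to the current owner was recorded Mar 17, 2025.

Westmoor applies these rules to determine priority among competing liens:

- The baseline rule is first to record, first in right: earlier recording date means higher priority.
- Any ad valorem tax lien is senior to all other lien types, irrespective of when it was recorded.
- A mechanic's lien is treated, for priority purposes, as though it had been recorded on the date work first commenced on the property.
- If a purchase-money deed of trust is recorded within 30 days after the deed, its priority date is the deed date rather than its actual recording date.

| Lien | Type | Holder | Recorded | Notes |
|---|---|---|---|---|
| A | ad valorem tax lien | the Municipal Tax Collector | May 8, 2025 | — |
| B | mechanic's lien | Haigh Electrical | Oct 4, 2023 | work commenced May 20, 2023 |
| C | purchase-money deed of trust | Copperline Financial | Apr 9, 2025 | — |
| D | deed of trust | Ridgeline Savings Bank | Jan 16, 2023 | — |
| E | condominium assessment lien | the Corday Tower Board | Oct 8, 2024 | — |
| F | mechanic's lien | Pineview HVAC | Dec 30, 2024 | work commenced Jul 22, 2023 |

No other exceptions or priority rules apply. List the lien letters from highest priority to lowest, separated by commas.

Effective dates: B relates back to May 20, 2023 (work commenced); C was recorded within the 30-day window, so its effective date is the deed date Mar 17, 2025; F's effective date is Jul 22, 2023, when work began.
A is an ad valorem tax lien and takes priority over every other lien.
Remaining liens by effective date: D (Jan 16, 2023), B (May 20, 2023), F (Jul 22, 2023), E (Oct 8, 2024), C (Mar 17, 2025).

A, D, B, F, E, C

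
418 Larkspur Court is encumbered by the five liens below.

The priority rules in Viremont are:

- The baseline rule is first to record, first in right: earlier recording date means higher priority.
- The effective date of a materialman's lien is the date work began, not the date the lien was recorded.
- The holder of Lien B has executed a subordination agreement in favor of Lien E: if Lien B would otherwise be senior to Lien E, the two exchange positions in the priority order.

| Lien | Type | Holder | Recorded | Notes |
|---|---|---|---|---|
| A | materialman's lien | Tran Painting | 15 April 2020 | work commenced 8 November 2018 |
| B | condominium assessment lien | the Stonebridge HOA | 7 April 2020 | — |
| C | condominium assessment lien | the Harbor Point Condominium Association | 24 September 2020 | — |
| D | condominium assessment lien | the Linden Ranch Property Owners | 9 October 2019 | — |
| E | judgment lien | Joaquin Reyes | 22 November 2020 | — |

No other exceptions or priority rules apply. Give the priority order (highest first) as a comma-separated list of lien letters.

Adjusting effective dates: A relates back to 8 November 2018 (work commenced).
By effective date, earliest first: A (8 November 2018), D (9 October 2019), B (7 April 2020), C (24 September 2020), E (22 November 2020).
Because B would otherwise rank above E, the subordination swaps them.

A, D, E, C, B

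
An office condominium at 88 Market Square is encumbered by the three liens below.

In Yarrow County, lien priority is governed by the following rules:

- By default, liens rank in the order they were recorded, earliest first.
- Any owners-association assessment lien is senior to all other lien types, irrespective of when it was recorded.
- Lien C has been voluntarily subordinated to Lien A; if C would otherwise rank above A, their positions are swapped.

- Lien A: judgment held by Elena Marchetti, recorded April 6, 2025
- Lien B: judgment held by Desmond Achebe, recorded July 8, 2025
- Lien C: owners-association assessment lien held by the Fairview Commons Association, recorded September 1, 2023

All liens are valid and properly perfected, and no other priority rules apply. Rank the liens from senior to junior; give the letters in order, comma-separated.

A, C, B

C is an owners-association assessment lien, so it outranks all other liens regardless of date.
Among the remaining liens, by effective date: A (April 6, 2025), B (July 8, 2025).
The subordination applies — C was senior to A — so C and A swap.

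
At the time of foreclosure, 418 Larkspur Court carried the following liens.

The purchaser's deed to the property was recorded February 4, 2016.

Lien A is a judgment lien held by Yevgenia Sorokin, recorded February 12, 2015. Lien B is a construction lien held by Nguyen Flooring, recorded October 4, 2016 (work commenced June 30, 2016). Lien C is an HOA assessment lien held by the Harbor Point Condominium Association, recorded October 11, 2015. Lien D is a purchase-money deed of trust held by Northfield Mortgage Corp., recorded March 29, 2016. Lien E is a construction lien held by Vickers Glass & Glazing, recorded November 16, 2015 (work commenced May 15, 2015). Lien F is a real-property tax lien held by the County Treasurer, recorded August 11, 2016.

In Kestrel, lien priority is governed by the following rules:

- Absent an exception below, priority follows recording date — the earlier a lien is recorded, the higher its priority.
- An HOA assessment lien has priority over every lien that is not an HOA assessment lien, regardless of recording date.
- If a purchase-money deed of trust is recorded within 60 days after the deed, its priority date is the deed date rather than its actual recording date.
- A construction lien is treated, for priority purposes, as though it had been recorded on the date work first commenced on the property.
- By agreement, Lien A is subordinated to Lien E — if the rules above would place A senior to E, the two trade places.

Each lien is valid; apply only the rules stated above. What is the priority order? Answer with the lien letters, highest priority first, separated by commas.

C, E, A, D, B, F

First, effective dates: B is treated as recorded June 30, 2016, the work-commencement date; D relates back to the deed date February 4, 2016; E's effective date is May 15, 2015, when work began.
C is an HOA assessment lien and takes priority over every other lien.
The other liens, earliest effective date first: A (February 12, 2015), E (May 15, 2015), D (February 4, 2016), B (June 30, 2016), F (August 11, 2016).
The subordination applies — A was senior to E — so A and E swap.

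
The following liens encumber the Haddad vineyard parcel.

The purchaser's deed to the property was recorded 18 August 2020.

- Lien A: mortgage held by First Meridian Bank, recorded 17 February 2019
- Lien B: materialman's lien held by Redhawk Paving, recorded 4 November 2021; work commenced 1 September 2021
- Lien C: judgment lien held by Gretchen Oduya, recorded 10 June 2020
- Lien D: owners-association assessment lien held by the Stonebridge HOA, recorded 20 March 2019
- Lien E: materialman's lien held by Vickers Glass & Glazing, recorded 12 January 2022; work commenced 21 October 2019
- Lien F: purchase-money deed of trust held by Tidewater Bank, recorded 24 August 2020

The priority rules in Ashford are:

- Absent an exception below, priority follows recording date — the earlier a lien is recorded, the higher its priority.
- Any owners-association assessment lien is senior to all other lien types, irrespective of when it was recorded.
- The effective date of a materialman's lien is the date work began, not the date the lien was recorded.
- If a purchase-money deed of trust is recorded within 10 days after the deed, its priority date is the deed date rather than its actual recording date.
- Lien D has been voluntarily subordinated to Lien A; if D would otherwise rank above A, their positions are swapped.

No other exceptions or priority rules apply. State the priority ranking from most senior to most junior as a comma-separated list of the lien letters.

Effective dates after the stated exceptions: B's effective date is 1 September 2021, when work began; E is treated as recorded 21 October 2019, the work-commencement date; F was recorded within the 10-day window, so its effective date is the deed date 18 August 2020.
D, as an owners-association assessment lien, has superpriority and ranks first.
Among the remaining liens, by effective date: A (17 February 2019), E (21 October 2019), C (10 June 2020), F (18 August 2020), B (1 September 2021).
D is senior to A before the subordination, so the two trade places.

A, D, E, C, F, B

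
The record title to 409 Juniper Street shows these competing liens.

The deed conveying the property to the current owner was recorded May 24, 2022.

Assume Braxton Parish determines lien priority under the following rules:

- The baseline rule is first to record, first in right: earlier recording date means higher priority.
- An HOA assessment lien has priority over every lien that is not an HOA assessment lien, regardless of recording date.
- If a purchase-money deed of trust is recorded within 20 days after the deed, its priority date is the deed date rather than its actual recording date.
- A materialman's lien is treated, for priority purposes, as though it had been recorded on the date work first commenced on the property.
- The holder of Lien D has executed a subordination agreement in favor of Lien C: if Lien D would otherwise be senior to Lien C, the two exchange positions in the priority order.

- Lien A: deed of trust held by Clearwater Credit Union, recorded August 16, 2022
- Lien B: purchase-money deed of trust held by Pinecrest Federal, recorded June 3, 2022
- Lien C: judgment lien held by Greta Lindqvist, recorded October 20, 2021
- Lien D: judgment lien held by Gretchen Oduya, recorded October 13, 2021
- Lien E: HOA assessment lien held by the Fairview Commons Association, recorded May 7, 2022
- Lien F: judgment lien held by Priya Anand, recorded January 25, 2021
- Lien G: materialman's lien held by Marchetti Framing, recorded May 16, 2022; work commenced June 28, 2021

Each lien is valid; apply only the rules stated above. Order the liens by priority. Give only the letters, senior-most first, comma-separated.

E, F, G, C, D, B, A

Effective dates after the stated exceptions: B relates back to the deed date May 24, 2022; G relates back to June 28, 2021 (work commenced).
E is an HOA assessment lien, so it outranks all other liens regardless of date.
Among the remaining liens, by effective date: F (January 25, 2021), G (June 28, 2021), D (October 13, 2021), C (October 20, 2021), B (May 24, 2022), A (August 16, 2022).
D would otherwise be senior to C, so under the subordination agreement D and C exchange positions.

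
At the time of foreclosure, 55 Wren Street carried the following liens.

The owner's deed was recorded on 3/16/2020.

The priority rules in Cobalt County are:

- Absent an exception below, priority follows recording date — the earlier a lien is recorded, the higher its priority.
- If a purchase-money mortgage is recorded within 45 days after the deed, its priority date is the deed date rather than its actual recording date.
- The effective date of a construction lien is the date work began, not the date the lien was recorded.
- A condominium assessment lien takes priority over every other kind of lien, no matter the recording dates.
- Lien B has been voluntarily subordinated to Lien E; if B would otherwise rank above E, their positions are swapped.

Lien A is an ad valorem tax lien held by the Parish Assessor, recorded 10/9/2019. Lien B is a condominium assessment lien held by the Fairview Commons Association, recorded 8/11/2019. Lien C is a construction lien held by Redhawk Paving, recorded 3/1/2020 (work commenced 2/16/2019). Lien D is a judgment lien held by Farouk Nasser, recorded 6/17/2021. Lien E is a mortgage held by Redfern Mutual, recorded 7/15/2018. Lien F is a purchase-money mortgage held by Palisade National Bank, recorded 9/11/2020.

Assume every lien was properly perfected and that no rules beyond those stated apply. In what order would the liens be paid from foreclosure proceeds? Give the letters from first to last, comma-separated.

E, B, C, A, F, D

Effective dates after the stated exceptions: C's effective date is 2/16/2019, when work began; F was recorded 179 days after the deed — beyond 45 days — so no relation-back applies.
B, as a condominium assessment lien, has superpriority and ranks first.
Among the remaining liens, by effective date: E (7/15/2018), C (2/16/2019), A (10/9/2019), F (9/11/2020), D (6/17/2021).
Because B would otherwise rank above E, the subordination swaps them.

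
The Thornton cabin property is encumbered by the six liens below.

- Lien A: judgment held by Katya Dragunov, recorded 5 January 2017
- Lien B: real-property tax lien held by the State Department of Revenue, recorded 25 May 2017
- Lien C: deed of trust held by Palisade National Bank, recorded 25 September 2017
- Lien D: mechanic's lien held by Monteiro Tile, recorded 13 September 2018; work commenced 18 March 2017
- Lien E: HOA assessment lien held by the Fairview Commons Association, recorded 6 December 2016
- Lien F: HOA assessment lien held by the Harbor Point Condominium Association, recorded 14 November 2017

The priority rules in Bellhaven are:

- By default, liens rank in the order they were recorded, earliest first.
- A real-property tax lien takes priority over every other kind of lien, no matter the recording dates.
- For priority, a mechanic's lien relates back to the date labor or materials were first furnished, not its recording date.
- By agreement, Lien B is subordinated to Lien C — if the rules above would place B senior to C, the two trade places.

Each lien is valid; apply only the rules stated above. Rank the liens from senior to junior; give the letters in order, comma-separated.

C, E, A, D, B, F

Effective dates: D relates back to 18 March 2017 (work commenced).
B, as a real-property tax lien, has superpriority and ranks first.
Ordering the rest by effective date: E (6 December 2016), A (5 January 2017), D (18 March 2017), C (25 September 2017), F (14 November 2017).
B is senior to C before the subordination, so the two trade places.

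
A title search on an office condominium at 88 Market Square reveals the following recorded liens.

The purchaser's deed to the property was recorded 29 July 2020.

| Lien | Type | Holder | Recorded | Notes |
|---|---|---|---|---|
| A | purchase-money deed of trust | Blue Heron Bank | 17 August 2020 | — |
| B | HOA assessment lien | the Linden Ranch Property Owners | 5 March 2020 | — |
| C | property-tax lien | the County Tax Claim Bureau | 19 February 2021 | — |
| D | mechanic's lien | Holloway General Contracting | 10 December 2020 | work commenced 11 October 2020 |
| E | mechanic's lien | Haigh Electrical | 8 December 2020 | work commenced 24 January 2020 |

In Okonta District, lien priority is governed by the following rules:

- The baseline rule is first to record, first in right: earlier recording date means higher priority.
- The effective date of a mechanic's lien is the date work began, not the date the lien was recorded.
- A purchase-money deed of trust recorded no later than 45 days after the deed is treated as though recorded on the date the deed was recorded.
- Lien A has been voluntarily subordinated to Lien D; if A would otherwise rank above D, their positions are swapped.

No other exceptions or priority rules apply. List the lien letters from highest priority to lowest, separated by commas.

E, B, D, A, C

Effective dates: A relates back to the deed date 29 July 2020; D's effective date is 11 October 2020, when work began; E's effective date is 24 January 2020, when work began.
By effective date, earliest first: E (24 January 2020), B (5 March 2020), A (29 July 2020), D (11 October 2020), C (19 February 2021).
Because A would otherwise rank above D, the subordination swaps them.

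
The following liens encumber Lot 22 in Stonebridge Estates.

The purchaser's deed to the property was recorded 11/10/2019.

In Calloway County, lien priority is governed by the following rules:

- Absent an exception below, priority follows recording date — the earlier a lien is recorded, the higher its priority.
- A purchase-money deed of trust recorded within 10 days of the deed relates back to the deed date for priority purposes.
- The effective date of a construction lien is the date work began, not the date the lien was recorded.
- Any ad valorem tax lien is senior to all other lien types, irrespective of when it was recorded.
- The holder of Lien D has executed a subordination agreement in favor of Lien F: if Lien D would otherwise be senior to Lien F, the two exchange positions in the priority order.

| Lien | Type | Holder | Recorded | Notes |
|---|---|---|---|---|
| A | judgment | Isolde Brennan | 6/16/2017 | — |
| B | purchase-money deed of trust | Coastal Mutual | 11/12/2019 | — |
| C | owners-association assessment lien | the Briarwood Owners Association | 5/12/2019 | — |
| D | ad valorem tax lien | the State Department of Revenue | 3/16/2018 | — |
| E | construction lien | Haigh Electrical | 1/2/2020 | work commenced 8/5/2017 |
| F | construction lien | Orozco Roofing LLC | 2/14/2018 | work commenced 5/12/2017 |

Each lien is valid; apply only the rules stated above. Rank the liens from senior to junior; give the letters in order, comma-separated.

Adjusting effective dates: B was recorded within the 10-day window, so its effective date is the deed date 11/10/2019; E's effective date is 8/5/2017, when work began; F's effective date is 5/12/2017, when work began.
As an ad valorem tax lien, D is senior to every other lien.
The other liens, earliest effective date first: F (5/12/2017), A (6/16/2017), E (8/5/2017), C (5/12/2019), B (11/10/2019).
The subordination applies — D was senior to F — so D and F swap.

F, D, A, E, C, B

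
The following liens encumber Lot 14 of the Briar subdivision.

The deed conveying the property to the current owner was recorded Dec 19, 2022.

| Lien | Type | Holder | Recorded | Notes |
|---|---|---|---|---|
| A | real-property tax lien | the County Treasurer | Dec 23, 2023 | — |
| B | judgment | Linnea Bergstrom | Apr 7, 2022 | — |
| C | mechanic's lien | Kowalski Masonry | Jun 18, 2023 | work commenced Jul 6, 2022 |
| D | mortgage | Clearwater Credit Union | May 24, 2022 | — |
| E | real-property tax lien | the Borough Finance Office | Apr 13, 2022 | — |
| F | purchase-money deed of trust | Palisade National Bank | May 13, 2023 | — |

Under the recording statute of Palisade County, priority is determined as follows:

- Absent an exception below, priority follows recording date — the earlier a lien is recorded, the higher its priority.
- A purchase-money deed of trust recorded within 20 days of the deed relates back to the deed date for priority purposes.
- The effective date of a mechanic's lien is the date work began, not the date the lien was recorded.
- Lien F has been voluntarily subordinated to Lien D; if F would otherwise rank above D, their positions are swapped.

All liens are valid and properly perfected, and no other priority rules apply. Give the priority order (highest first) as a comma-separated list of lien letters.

B, E, D, C, F, A

Effective dates: C is treated as recorded Jul 6, 2022, the work-commencement date; F was recorded 145 days after the deed, outside the 20-day window, so it keeps its recording date.
Ordering by effective date: B (Apr 7, 2022), E (Apr 13, 2022), D (May 24, 2022), C (Jul 6, 2022), F (May 13, 2023), A (Dec 23, 2023).
Since F is not senior to D, the subordination leaves the order unchanged.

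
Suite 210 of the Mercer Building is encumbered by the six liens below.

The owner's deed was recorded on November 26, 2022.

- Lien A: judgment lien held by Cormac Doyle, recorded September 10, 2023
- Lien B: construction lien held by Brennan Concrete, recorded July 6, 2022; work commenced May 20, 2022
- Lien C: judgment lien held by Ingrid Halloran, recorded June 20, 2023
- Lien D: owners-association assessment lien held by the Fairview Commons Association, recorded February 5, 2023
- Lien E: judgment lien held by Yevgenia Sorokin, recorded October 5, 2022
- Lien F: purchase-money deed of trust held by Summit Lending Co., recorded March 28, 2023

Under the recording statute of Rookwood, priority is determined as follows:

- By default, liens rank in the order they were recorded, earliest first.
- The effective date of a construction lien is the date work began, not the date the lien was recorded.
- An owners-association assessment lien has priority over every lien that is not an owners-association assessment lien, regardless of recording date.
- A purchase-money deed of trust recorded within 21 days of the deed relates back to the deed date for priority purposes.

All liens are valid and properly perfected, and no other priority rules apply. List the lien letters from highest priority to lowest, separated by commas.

Effective dates: B relates back to May 20, 2022 (work commenced); F missed the 21-day window (122 days after the deed), so its recording date stands.
As an owners-association assessment lien, D is senior to every other lien.
Among the remaining liens, by effective date: B (May 20, 2022), E (October 5, 2022), F (March 28, 2023), C (June 20, 2023), A (September 10, 2023).

D, B, E, F, C, A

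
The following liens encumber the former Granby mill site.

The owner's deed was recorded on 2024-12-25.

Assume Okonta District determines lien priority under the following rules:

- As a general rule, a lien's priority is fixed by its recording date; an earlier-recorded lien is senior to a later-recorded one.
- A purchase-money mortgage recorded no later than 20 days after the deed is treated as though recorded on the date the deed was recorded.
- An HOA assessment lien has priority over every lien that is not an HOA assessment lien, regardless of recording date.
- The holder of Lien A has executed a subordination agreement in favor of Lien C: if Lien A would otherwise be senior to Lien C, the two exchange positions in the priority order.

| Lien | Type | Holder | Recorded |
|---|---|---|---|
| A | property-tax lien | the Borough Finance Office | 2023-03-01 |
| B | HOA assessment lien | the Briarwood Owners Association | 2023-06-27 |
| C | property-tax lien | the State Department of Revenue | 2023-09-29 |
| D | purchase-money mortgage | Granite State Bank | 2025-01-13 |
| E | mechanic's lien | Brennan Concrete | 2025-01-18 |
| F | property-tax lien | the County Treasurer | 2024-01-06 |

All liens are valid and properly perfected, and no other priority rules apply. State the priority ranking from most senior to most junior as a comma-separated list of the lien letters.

B, C, A, F, D, E

Effective dates: D's effective date is the deed date, 2024-12-25.
B is an HOA assessment lien, so it outranks all other liens regardless of date.
The other liens, earliest effective date first: A (2023-03-01), C (2023-09-29), F (2024-01-06), D (2024-12-25), E (2025-01-18).
A is senior to C before the subordination, so the two trade places.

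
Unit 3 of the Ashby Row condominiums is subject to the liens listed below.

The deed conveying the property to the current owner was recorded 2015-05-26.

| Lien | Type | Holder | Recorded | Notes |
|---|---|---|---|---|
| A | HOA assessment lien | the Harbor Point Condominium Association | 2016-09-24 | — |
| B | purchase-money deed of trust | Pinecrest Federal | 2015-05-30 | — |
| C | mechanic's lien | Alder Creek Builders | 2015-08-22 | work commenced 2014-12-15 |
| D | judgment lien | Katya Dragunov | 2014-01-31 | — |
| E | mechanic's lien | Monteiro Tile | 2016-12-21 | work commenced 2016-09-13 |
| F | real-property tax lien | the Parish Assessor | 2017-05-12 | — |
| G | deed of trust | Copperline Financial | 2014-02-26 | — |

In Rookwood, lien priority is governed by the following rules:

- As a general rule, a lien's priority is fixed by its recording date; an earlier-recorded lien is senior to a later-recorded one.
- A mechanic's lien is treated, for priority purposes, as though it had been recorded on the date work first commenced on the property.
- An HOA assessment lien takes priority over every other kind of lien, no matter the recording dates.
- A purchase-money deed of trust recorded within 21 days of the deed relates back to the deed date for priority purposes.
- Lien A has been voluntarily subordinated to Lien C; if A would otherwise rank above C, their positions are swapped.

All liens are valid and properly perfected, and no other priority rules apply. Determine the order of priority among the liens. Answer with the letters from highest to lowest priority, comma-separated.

C, D, G, A, B, E, F

First, effective dates: B relates back to the deed date 2015-05-26; C's effective date is 2014-12-15, when work began; E relates back to 2016-09-13 (work commenced).
As an HOA assessment lien, A is senior to every other lien.
Remaining liens by effective date: D (2014-01-31), G (2014-02-26), C (2014-12-15), B (2015-05-26), E (2016-09-13), F (2017-05-12).
Because A would otherwise rank above C, the subordination swaps them.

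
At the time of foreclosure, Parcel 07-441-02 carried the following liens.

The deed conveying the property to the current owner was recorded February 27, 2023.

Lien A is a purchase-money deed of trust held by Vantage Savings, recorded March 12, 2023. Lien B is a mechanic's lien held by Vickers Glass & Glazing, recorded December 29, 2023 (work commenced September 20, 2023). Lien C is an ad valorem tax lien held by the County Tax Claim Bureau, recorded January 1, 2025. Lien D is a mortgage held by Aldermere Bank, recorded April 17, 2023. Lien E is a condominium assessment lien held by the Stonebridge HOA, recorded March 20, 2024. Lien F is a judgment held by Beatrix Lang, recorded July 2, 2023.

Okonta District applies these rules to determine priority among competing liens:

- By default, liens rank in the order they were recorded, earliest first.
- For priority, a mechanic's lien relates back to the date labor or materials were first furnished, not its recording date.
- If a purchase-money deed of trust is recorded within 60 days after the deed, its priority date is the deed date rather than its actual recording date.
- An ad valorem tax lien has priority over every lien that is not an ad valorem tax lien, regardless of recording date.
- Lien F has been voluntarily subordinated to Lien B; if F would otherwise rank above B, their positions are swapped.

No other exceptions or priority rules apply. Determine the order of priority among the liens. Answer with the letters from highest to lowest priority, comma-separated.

C, A, D, B, F, E

First, effective dates: A was recorded within the 60-day window, so its effective date is the deed date February 27, 2023; B's effective date is September 20, 2023, when work began.
C is an ad valorem tax lien and takes priority over every other lien.
Remaining liens by effective date: A (February 27, 2023), D (April 17, 2023), F (July 2, 2023), B (September 20, 2023), E (March 20, 2024).
F is senior to B before the subordination, so the two trade places.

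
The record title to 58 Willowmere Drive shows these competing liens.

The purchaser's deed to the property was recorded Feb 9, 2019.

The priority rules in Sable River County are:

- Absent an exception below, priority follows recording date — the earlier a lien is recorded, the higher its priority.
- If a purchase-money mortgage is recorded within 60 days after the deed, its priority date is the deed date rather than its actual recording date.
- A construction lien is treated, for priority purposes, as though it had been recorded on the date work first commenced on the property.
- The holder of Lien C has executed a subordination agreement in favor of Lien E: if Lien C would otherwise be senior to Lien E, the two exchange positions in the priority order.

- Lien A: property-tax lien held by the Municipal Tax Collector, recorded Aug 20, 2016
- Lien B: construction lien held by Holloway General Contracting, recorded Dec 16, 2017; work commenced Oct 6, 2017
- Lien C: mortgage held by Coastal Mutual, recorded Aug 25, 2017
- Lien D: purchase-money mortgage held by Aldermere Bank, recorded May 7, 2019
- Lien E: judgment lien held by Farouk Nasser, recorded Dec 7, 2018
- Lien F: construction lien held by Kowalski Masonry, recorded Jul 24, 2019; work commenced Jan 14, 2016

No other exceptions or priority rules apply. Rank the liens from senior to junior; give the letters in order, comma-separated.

F, A, E, B, C, D

First, effective dates: B is treated as recorded Oct 6, 2017, the work-commencement date; D was recorded 87 days after the deed — beyond 60 days — so no relation-back applies; F's effective date is Jan 14, 2016, when work began.
Ordering by effective date: F (Jan 14, 2016), A (Aug 20, 2016), C (Aug 25, 2017), B (Oct 6, 2017), E (Dec 7, 2018), D (May 7, 2019).
The subordination applies — C was senior to E — so C and E swap.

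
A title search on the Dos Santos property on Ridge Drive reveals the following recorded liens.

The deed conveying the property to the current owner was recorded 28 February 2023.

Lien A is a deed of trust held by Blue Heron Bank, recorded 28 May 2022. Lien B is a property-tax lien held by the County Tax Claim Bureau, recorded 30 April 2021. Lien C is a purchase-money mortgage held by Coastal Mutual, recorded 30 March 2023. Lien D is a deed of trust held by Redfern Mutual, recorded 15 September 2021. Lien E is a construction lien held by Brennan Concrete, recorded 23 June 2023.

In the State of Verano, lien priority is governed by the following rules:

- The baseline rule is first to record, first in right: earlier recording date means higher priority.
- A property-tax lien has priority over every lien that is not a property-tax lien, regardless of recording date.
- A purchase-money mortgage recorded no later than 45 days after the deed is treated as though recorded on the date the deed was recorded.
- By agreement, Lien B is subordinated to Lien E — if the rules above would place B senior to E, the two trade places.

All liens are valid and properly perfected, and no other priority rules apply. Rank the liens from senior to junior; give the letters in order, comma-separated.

E, D, A, C, B

First, effective dates: C relates back to the deed date 28 February 2023.
B is a property-tax lien and takes priority over every other lien.
Among the remaining liens, by effective date: D (15 September 2021), A (28 May 2022), C (28 February 2023), E (23 June 2023).
The subordination applies — B was senior to E — so B and E swap.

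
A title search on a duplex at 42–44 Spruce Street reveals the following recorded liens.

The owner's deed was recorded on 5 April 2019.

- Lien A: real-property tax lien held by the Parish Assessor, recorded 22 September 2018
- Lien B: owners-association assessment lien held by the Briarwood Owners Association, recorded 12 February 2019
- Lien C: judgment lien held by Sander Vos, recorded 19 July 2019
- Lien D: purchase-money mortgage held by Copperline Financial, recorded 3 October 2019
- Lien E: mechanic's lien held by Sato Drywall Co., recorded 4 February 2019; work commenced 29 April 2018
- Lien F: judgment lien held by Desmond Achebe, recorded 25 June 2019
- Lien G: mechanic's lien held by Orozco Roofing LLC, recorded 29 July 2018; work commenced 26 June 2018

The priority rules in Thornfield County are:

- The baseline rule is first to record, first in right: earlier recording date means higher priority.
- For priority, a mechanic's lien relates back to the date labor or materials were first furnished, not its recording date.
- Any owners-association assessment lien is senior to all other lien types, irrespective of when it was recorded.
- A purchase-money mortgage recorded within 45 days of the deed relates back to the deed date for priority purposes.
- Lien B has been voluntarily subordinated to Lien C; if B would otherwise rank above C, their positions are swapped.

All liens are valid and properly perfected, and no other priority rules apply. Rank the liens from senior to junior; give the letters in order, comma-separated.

C, E, G, A, F, B, D

Effective dates: D was recorded 181 days after the deed — beyond 45 days — so no relation-back applies; E's effective date is 29 April 2018, when work began; G's effective date is 26 June 2018, when work began.
B, as an owners-association assessment lien, has superpriority and ranks first.
Ordering the rest by effective date: E (29 April 2018), G (26 June 2018), A (22 September 2018), F (25 June 2019), C (19 July 2019), D (3 October 2019).
Because B would otherwise rank above C, the subordination swaps them.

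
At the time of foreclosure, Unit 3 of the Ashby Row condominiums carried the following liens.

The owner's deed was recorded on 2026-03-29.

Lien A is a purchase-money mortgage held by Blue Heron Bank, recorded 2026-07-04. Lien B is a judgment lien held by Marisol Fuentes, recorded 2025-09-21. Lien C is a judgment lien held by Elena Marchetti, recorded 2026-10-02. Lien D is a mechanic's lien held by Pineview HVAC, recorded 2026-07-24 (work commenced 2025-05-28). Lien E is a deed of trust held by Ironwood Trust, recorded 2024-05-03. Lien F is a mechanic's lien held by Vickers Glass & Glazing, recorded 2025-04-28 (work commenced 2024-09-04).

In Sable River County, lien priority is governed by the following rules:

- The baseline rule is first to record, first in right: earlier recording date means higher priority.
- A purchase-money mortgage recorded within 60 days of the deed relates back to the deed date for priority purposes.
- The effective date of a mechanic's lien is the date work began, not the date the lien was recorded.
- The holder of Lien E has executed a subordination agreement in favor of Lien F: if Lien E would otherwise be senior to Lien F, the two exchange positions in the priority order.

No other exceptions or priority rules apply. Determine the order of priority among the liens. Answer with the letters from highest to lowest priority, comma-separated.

F, E, D, B, A, C

Adjusting effective dates: A was recorded 97 days after the deed, outside the 60-day window, so it keeps its recording date; D is treated as recorded 2025-05-28, the work-commencement date; F's effective date is 2024-09-04, when work began.
By effective date: E (2024-05-03), F (2024-09-04), D (2025-05-28), B (2025-09-21), A (2026-07-04), C (2026-10-02).
E would otherwise be senior to F, so under the subordination agreement E and F exchange positions.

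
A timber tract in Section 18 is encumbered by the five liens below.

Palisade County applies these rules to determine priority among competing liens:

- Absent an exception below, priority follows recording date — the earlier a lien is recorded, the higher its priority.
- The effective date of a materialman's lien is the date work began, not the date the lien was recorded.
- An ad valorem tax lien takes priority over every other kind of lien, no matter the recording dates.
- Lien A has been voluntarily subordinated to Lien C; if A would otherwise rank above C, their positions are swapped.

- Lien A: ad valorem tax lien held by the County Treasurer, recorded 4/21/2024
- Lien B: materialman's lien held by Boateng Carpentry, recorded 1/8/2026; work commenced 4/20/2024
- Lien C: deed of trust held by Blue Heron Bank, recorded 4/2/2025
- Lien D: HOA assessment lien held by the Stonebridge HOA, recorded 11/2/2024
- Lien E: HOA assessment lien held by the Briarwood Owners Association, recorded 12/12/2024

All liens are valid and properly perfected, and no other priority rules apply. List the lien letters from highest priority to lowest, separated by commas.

Effective dates after the stated exceptions: B's effective date is 4/20/2024, when work began.
A, as an ad valorem tax lien, has superpriority and ranks first.
Ordering the rest by effective date: B (4/20/2024), D (11/2/2024), E (12/12/2024), C (4/2/2025).
A would otherwise be senior to C, so under the subordination agreement A and C exchange positions.

C, B, D, E, A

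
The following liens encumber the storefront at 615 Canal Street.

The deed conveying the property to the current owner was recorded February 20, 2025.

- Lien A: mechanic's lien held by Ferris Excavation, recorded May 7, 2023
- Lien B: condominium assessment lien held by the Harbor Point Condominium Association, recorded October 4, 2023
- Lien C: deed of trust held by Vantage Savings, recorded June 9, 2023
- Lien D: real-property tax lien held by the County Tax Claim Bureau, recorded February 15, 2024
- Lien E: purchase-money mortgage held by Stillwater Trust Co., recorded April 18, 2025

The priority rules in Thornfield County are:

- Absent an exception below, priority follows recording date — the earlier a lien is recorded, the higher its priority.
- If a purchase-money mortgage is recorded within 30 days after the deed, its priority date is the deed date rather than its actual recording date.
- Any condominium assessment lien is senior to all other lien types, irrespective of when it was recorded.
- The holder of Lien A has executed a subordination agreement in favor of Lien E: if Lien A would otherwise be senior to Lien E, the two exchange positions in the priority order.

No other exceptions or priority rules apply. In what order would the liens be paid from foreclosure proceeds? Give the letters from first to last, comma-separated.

Effective dates after the stated exceptions: E was recorded 57 days after the deed — beyond 30 days — so no relation-back applies.
B is a condominium assessment lien and takes priority over every other lien.
The other liens, earliest effective date first: A (May 7, 2023), C (June 9, 2023), D (February 15, 2024), E (April 18, 2025).
A is senior to E before the subordination, so the two trade places.

B, E, C, D, A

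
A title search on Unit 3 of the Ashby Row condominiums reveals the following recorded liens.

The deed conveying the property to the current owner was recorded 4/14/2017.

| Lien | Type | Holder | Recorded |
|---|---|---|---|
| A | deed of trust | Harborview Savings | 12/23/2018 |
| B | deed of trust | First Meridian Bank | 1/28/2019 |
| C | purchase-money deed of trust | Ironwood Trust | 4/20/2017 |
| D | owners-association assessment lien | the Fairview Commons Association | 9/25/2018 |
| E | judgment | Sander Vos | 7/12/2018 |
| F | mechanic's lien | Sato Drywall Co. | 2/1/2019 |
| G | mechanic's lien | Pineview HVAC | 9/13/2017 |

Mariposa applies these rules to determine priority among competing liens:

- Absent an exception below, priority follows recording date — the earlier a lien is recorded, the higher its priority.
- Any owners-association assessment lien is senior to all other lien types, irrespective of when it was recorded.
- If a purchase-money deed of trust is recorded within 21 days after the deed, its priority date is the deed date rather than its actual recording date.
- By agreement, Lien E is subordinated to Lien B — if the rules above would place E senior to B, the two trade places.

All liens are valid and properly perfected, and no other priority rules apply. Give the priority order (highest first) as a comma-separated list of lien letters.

Effective dates after the stated exceptions: C was recorded within the 21-day window, so its effective date is the deed date 4/14/2017.
D is an owners-association assessment lien and takes priority over every other lien.
Ordering the rest by effective date: C (4/14/2017), G (9/13/2017), E (7/12/2018), A (12/23/2018), B (1/28/2019), F (2/1/2019).
E would otherwise be senior to B, so under the subordination agreement E and B exchange positions.

D, C, G, B, A, E, F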